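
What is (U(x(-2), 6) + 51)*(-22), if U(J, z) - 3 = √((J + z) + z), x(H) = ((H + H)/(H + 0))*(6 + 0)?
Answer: -1188 - 44*√6 ≈ -1295.8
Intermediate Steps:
x(H) = 12 (x(H) = ((2*H)/H)*6 = 2*6 = 12)
U(J, z) = 3 + √(J + 2*z) (U(J, z) = 3 + √((J + z) + z) = 3 + √(J + 2*z))
(U(x(-2), 6) + 51)*(-22) = ((3 + √(12 + 2*6)) + 51)*(-22) = ((3 + √(12 + 12)) + 51)*(-22) = ((3 + √24) + 51)*(-22) = ((3 + 2*√6) + 51)*(-22) = (54 + 2*√6)*(-22) = -1188 - 44*√6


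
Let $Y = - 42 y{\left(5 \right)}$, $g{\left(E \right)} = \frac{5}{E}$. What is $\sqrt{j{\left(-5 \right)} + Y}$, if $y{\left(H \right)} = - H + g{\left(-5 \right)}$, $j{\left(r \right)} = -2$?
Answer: $5 \sqrt{10} \approx 15.811$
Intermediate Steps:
$y{\left(H \right)} = -1 - H$ ($y{\left(H \right)} = - H + \frac{5}{-5} = - H + 5 \left(- \frac{1}{5}\right) = - H - 1 = -1 - H$)
$Y = 252$ ($Y = - 42 \left(-1 - 5\right) = \left(-42\right) \left(-6\right) = 252$)
$\sqrt{j{\left(-5 \right)} + Y} = \sqrt{-2 + 252} = \sqrt{250} = 5 \sqrt{10}$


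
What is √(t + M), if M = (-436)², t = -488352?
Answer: 4*I*√18641 ≈ 546.13*I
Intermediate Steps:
M = 190096
√(t + M) = √(-488352 + 190096) = √(-298256) = 4*I*√18641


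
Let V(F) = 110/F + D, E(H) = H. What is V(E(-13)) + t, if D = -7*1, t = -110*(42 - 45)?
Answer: 4089/13 ≈ 314.54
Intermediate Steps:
t = 330 (t = -110*(-3) = 330)
D = -7
V(F) = -7 + 110/F (V(F) = 110/F - 7 = -7 + 110/F)
V(E(-13)) + t = (-7 + 110/(-13)) + 330 = (-7 + 110*(-1/13)) + 330 = (-7 - 110/13) + 330 = -201/13 + 330 = 4089/13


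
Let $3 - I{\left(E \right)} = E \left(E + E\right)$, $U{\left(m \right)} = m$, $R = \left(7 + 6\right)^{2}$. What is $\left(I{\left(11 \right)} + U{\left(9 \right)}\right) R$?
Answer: $-38870$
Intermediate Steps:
$R = 169$ ($R = 13^{2} = 169$)
$I{\left(E \right)} = 3 - 2 E^{2}$ ($I{\left(E \right)} = 3 - E \left(E + E\right) = 3 - E 2 E = 3 - 2 E^{2}$)
$\left(I{\left(11 \right)} + U{\left(9 \right)}\right) R = \left(\left(3 - 2 \cdot 11^{2}\right) + 9\right) 169 = \left(\left(3 - 242\right) + 9\right) 169 = \left(-239 + 9\right) 169 = \left(-230\right) 169 = -38870$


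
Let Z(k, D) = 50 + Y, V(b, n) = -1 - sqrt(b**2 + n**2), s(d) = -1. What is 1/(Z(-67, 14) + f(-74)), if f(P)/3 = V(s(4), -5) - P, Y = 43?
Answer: 4/1245 + sqrt(26)/32370 ≈ 0.0033704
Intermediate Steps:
f(P) = -3 - 3*P - 3*sqrt(26) (f(P) = 3*((-1 - sqrt((-1)**2 + (-5)**2)) - P) = 3*((-1 - sqrt(1 + 25)) - P) = 3*((-1 - sqrt(26)) - P) = 3*(-1 - P - sqrt(26)) = -3 - 3*P - 3*sqrt(26))
Z(k, D) = 93 (Z(k, D) = 50 + 43 = 93)
1/(Z(-67, 14) + f(-74)) = 1/(93 + (-3 - 3*(-74) - 3*sqrt(26))) = 1/(93 + (-3 + 222 - 3*sqrt(26))) = 1/(93 + (219 - 3*sqrt(26))) = 1/(312 - 3*sqrt(26))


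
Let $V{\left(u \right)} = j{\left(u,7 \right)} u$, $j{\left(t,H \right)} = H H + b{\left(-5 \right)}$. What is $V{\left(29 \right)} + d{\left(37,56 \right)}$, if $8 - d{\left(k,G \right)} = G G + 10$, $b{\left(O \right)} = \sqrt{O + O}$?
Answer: $-1717 + 29 i \sqrt{10} \approx -1717.0 + 91.706 i$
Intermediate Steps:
$b{\left(O \right)} = \sqrt{2} \sqrt{O}$ ($b{\left(O \right)} = \sqrt{2 O} = \sqrt{2} \sqrt{O}$)
$d{\left(k,G \right)} = -2 - G^{2}$ ($d{\left(k,G \right)} = 8 - \left(G G + 10\right) = 8 - \left(G^{2} + 10\right) = 8 - \left(10 + G^{2}\right) = -2 - G^{2}$)
$j{\left(t,H \right)} = H^{2} + i \sqrt{10}$ ($j{\left(t,H \right)} = H H + \sqrt{2} \sqrt{-5} = H^{2} + \sqrt{2} i \sqrt{5} = H^{2} + i \sqrt{10}$)
$V{\left(u \right)} = u \left(49 + i \sqrt{10}\right)$ ($V{\left(u \right)} = \left(7^{2} + i \sqrt{10}\right) u = \left(49 + i \sqrt{10}\right) u = u \left(49 + i \sqrt{10}\right)$)
$V{\left(29 \right)} + d{\left(37,56 \right)} = 29 \left(49 + i \sqrt{10}\right) - 3138 = \left(1421 + 29 i \sqrt{10}\right) - 3138 = -1717 + 29 i \sqrt{10}$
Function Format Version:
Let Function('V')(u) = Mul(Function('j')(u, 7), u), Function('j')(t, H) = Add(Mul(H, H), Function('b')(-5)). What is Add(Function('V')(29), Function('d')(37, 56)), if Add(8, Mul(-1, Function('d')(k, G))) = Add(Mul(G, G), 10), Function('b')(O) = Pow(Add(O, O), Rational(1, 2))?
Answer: Add(-1717, Mul(29, I, Pow(10, Rational(1, 2)))) ≈ Add(-1717.0, Mul(91.706, I))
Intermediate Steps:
Function('b')(O) = Mul(Pow(2, Rational(1, 2)), Pow(O, Rational(1, 2))) (Function('b')(O) = Pow(Mul(2, O), Rational(1, 2)) = Mul(Pow(2, Rational(1, 2)), Pow(O, Rational(1, 2))))
Function('d')(k, G) = Add(-2, Mul(-1, Pow(G, 2))) (Function('d')(k, G) = Add(8, Mul(-1, Add(Mul(G, G), 10))) = Add(8, Mul(-1, Add(Pow(G, 2), 10))) = Add(8, Mul(-1, Add(10, Pow(G, 2)))) = Add(8, Add(-10, Mul(-1, Pow(G, 2)))) = Add(-2, Mul(-1, Pow(G, 2))))
Function('j')(t, H) = Add(Pow(H, 2), Mul(I, Pow(10, Rational(1, 2)))) (Function('j')(t, H) = Add(Mul(H, H), Mul(Pow(2, Rational(1, 2)), Pow(-5, Rational(1, 2)))) = Add(Pow(H, 2), Mul(Pow(2, Rational(1, 2)), Mul(I, Pow(5, Rational(1, 2))))) = Add(Pow(H, 2), Mul(I, Pow(10, Rational(1, 2)))))
Function('V')(u) = Mul(u, Add(49, Mul(I, Pow(10, Rational(1, 2))))) (Function('V')(u) = Mul(Add(Pow(7, 2), Mul(I, Pow(10, Rational(1, 2)))), u) = Mul(Add(49, Mul(I, Pow(10, Rational(1, 2)))), u) = Mul(u, Add(49, Mul(I, Pow(10, Rational(1, 2))))))
Add(Function('V')(29), Function('d')(37, 56)) = Add(Mul(29, Add(49, Mul(I, Pow(10, Rational(1, 2))))), Add(-2, Mul(-1, Pow(56, 2)))) = Add(Add(1421, Mul(29, I, Pow(10, Rational(1, 2)))), Add(-2, Mul(-1, 3136))) = Add(Add(1421, Mul(29, I, Pow(10, Rational(1, 2)))), Add(-2, -3136)) = Add(Add(1421, Mul(29, I, Pow(10, Rational(1, 2)))), -3138) = Add(-1717, Mul(29, I, Pow(10, Rational(1, 2))))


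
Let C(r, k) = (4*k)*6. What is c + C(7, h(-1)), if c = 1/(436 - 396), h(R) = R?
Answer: -959/40 ≈ -23.975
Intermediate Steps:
C(r, k) = 24*k
c = 1/40 ≈ 0.025000
c + C(7, h(-1)) = 1/40 + 24*(-1) = 1/40 - 24 = -959/40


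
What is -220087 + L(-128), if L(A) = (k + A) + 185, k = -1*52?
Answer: -220082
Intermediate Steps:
k = -52
L(A) = 133 + A (L(A) = (-52 + A) + 185 = 133 + A)
-220087 + L(-128) = -220087 + (133 - 128) = -220087 + 5 = -220082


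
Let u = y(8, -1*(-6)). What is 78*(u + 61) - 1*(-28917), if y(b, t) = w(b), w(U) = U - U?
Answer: 33675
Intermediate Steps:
w(U) = 0
y(b, t) = 0
u = 0
78*(u + 61) - 1*(-28917) = 78*(0 + 61) - 1*(-28917) = 78*61 + 28917 = 4758 + 28917 = 33675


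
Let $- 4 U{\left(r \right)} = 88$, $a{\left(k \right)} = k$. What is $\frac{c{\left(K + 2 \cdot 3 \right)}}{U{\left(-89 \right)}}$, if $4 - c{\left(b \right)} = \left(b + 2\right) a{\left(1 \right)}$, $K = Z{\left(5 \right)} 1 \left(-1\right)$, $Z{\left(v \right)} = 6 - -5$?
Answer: $- \frac{7}{22} \approx -0.31818$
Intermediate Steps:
$Z{\left(v \right)} = 11$ ($Z{\left(v \right)} = 6 + 5 = 11$)
$U{\left(r \right)} = -22$ ($U{\left(r \right)} = \left(- \frac{1}{4}\right) 88 = -22$)
$K = -11$ ($K = 11 \cdot 1 \left(-1\right) = 11 \left(-1\right) = -11$)
$c{\left(b \right)} = 2 - b$ ($c{\left(b \right)} = 4 - \left(b + 2\right) 1 = 4 - \left(2 + b\right) 1 = 4 - \left(2 + b\right) = 2 - b$)
$\frac{c{\left(K + 2 \cdot 3 \right)}}{U{\left(-89 \right)}} = \frac{2 - \left(-11 + 2 \cdot 3\right)}{-22} = \left(2 - \left(-11 + 6\right)\right) \left(- \frac{1}{22}\right) = \left(2 - -5\right) \left(- \frac{1}{22}\right) = \left(2 + 5\right) \left(- \frac{1}{22}\right) = 7 \left(- \frac{1}{22}\right) = - \frac{7}{22}$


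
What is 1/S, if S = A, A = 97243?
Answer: 1/97243 ≈ 1.0284e-5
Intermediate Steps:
S = 97243
1/S = 1/97243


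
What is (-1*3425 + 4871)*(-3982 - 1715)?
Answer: -8237862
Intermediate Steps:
(-1*3425 + 4871)*(-3982 - 1715) = (-3425 + 4871)*(-5697) = 1446*(-5697) = -8237862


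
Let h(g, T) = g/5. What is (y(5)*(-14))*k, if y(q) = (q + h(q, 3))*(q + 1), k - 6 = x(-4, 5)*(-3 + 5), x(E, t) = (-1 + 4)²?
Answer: -12096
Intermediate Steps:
x(E, t) = 9 (x(E, t) = 3² = 9)
h(g, T) = g/5 (h(g, T) = g*(⅕) = g/5)
k = 24 (k = 6 + 9*(-3 + 5) = 6 + 9*2 = 6 + 18 = 24)
y(q) = 6*q*(1 + q)/5 (y(q) = (q + q/5)*(q + 1) = (6*q/5)*(1 + q) = 6*q*(1 + q)/5)
(y(5)*(-14))*k = (((6/5)*5*(1 + 5))*(-14))*24 = (((6/5)*5*6)*(-14))*24 = (36*(-14))*24 = -504*24 = -12096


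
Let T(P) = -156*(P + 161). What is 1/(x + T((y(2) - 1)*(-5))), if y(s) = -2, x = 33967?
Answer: 1/6511 ≈ 0.00015359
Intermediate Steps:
T(P) = -25116 - 156*P (T(P) = -156*(161 + P) = -25116 - 156*P)
1/(x + T((y(2) - 1)*(-5))) = 1/(33967 + (-25116 - 156*(-2 - 1)*(-5))) = 1/(33967 + (-25116 - (-468)*(-5))) = 1/(33967 + (-25116 - 156*15)) = 1/(33967 + (-25116 - 2340)) = 1/(33967 - 27456) = 1/6511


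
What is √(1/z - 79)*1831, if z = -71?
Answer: 1831*I*√398310/71 ≈ 16276.0*I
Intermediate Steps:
√(1/z - 79)*1831 = √(1/(-71) - 79)*1831 = √(-1/71 - 79)*1831 = √(-5610/71)*1831 = (I*√398310/71)*1831 = 1831*I*√398310/71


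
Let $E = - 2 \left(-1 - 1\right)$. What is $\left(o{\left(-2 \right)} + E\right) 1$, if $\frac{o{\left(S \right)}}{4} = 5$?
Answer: $24$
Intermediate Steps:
$o{\left(S \right)} = 20$ ($o{\left(S \right)} = 4 \cdot 5 = 20$)
$E = 4$ ($E = \left(-2\right) \left(-2\right) = 4$)
$\left(o{\left(-2 \right)} + E\right) 1 = \left(20 + 4\right) 1 = 24 \cdot 1 = 24$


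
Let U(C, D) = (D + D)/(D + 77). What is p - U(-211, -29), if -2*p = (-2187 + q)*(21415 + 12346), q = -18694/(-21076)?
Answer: 4666565559395/126456 ≈ 3.6903e+7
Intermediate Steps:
q = 9347/10538 (q = -18694*(-1/21076) = 9347/10538 ≈ 0.88698)
U(C, D) = 2*D/(77 + D) (U(C, D) = (2*D)/(77 + D) = 2*D/(77 + D))
p = 777760901099/21076 (p = -(-2187 + 9347/10538)*(21415 + 12346)/2 = -(-23037259)*33761/21076 = -1/2*(-777760901099/10538) = 777760901099/21076 ≈ 3.6903e+7)
p - U(-211, -29) = 777760901099/21076 - 2*(-29)/(77 - 29) = 777760901099/21076 - 2*(-29)/48 = 777760901099/21076 - 1*(-29/24) = 777760901099/21076 + 29/24 = 4666565559395/126456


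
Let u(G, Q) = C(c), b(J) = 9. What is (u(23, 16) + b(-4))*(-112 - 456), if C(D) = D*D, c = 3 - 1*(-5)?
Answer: -41464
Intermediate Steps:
c = 8 (c = 3 + 5 = 8)
C(D) = D²
u(G, Q) = 64 (u(G, Q) = 8² = 64)
(u(23, 16) + b(-4))*(-112 - 456) = (64 + 9)*(-112 - 456) = 73*(-568) = -41464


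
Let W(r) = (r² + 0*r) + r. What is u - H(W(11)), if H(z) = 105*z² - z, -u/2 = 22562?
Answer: -1874512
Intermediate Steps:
u = -45124 (u = -2*22562 = -45124)
W(r) = r + r² (W(r) = (r² + 0) + r = r² + r = r + r²)
H(z) = -z + 105*z²
u - H(W(11)) = -45124 - 11*(1 + 11)*(-1 + 105*(11*(1 + 11))) = -45124 - 11*12*(-1 + 105*(11*12)) = -45124 - 132*(-1 + 105*132) = -45124 - 132*(-1 + 13860) = -45124 - 132*13859 = -45124 - 1*1829388 = -45124 - 1829388 = -1874512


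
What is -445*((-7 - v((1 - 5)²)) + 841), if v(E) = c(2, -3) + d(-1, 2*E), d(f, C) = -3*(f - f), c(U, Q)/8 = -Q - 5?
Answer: -378250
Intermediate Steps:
c(U, Q) = -40 - 8*Q (c(U, Q) = 8*(-Q - 5) = 8*(-5 - Q) = -40 - 8*Q)
d(f, C) = 0 (d(f, C) = -3*0 = 0)
v(E) = -16 (v(E) = (-40 - 8*(-3)) + 0 = (-40 + 24) + 0 = -16 + 0 = -16)
-445*((-7 - v((1 - 5)²)) + 841) = -445*((-7 - 1*(-16)) + 841) = -445*((-7 + 16) + 841) = -445*(9 + 841) = -445*850 = -378250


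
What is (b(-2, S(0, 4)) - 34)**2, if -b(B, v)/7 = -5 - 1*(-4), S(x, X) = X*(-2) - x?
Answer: 729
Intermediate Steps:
S(x, X) = -x - 2*X (S(x, X) = -2*X - x = -x - 2*X)
b(B, v) = 7 (b(B, v) = -7*(-5 - 1*(-4)) = -7*(-5 + 4) = -7*(-1) = 7)
(b(-2, S(0, 4)) - 34)**2 = (7 - 34)**2 = (-27)**2 = 729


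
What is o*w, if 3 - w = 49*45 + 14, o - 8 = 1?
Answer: -19944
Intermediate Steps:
o = 9 (o = 8 + 1 = 9)
w = -2216 (w = 3 - (49*45 + 14) = 3 - (2205 + 14) = 3 - 1*2219 = 3 - 2219 = -2216)
o*w = 9*(-2216) = -19944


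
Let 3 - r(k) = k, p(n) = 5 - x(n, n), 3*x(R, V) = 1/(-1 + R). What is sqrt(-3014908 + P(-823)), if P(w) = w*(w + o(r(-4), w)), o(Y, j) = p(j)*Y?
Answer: I*sqrt(3615118931562)/1236 ≈ 1538.3*I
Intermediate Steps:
x(R, V) = 1/(3*(-1 + R))
p(n) = 5 - 1/(3*(-1 + n))
r(k) = 3 - k
o(Y, j) = Y*(-16 + 15*j)/(3*(-1 + j)) (o(Y, j) = ((-16 + 15*j)/(3*(-1 + j)))*Y = Y*(-16 + 15*j)/(3*(-1 + j)))
P(w) = w*(w + 7*(-16 + 15*w)/(3*(-1 + w))) (P(w) = w*(w + (3 - 1*(-4))*(-16 + 15*w)/(3*(-1 + w))) = w*(w + (3 + 4)*(-16 + 15*w)/(3*(-1 + w))) = w*(w + (1/3)*7*(-16 + 15*w)/(-1 + w)) = w*(w + 7*(-16 + 15*w)/(3*(-1 + w))))
sqrt(-3014908 + P(-823)) = sqrt(-3014908 + (1/3)*(-823)*(-7 + 3*(-1 - 823)*(35 - 823))/(-1 - 823)) = sqrt(-3014908 + (1/3)*(-823)*(-7 + 3*(-824)*(-788))/(-824)) = sqrt(-3014908 + (1/3)*(-823)*(-1/824)*(-7 + 1947936)) = sqrt(-3014908 + (1/3)*(-823)*(-1/824)*1947929) = sqrt(-3014908 + 1603145567/2472) = sqrt(-5849707009/2472) = I*sqrt(3615118931562)/1236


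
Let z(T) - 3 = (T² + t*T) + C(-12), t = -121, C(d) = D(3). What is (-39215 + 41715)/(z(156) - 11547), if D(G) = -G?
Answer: -2500/6087 ≈ -0.41071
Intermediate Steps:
C(d) = -3 (C(d) = -1*3 = -3)
z(T) = T² - 121*T (z(T) = 3 + ((T² - 121*T) - 3) = 3 + (-3 + T² - 121*T) = T² - 121*T)
(-39215 + 41715)/(z(156) - 11547) = (-39215 + 41715)/(156*(-121 + 156) - 11547) = 2500/(156*35 - 11547) = 2500/(5460 - 11547) = 2500/(-6087) = 2500*(-1/6087) = -2500/6087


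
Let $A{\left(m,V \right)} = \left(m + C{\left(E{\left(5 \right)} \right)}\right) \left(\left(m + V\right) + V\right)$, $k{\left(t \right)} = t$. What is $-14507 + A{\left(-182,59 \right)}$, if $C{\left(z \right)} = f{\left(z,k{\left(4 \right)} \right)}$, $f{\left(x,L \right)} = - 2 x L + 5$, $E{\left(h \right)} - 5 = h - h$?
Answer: $-619$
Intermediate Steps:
$E{\left(h \right)} = 5$ ($E{\left(h \right)} = 5 + \left(h - h\right) = 5 + 0 = 5$)
$f{\left(x,L \right)} = 5 - 2 L x$ ($f{\left(x,L \right)} = - 2 L x + 5 = 5 - 2 L x$)
$C{\left(z \right)} = 5 - 8 z$
$A{\left(m,V \right)} = \left(-35 + m\right) \left(m + 2 V\right)$ ($A{\left(m,V \right)} = \left(m + \left(5 - 40\right)\right) \left(\left(m + V\right) + V\right) = \left(m + \left(5 - 40\right)\right) \left(\left(V + m\right) + V\right) = \left(m - 35\right) \left(m + 2 V\right) = \left(-35 + m\right) \left(m + 2 V\right)$)
$-14507 + A{\left(-182,59 \right)} = -14507 + \left(\left(-182\right)^{2} - 4130 - -6370 + 2 \cdot 59 \left(-182\right)\right) = -14507 + \left(33124 - 4130 + 6370 - 21476\right) = -14507 + 13888 = -619$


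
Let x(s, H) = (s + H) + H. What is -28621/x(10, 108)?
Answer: -28621/226 ≈ -126.64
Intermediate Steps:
x(s, H) = s + 2*H (x(s, H) = (H + s) + H = s + 2*H)
-28621/x(10, 108) = -28621/(10 + 2*108) = -28621/(10 + 216) = -28621/226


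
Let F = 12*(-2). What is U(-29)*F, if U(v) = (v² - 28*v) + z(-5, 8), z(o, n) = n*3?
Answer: -40248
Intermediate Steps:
z(o, n) = 3*n
F = -24
U(v) = 24 + v² - 28*v (U(v) = (v² - 28*v) + 3*8 = (v² - 28*v) + 24 = 24 + v² - 28*v)
U(-29)*F = (24 + (-29)² - 28*(-29))*(-24) = (24 + 841 + 812)*(-24) = 1677*(-24) = -40248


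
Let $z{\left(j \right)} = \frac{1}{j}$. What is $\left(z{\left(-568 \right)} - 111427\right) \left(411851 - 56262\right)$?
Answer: $- \frac{22505418761293}{568} \approx -3.9622 \cdot 10^{10}$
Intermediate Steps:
$\left(z{\left(-568 \right)} - 111427\right) \left(411851 - 56262\right) = \left(\frac{1}{-568} - 111427\right) \left(411851 - 56262\right) = \left(- \frac{1}{568} - 111427\right) 355589 = \left(- \frac{63290537}{568}\right) 355589 = - \frac{22505418761293}{568}$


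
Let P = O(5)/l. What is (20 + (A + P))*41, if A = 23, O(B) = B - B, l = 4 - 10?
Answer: 1763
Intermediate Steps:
l = -6
O(B) = 0
P = 0 (P = 0/(-6) = 0*(-⅙) = 0)
(20 + (A + P))*41 = (20 + (23 + 0))*41 = (20 + 23)*41 = 43*41 = 1763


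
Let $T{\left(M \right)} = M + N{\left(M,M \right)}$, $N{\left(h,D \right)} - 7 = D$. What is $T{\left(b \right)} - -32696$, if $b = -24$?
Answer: $32655$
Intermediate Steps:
$N{\left(h,D \right)} = 7 + D$
$T{\left(M \right)} = 7 + 2 M$ ($T{\left(M \right)} = M + \left(7 + M\right) = 7 + 2 M$)
$T{\left(b \right)} - -32696 = \left(7 + 2 \left(-24\right)\right) - -32696 = \left(7 - 48\right) + 32696 = -41 + 32696 = 32655$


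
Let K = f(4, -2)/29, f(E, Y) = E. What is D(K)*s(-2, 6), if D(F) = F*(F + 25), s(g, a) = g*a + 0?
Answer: -34992/841 ≈ -41.608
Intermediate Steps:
s(g, a) = a*g (s(g, a) = a*g + 0 = a*g)
K = 4/29 ≈ 0.13793
D(F) = F*(25 + F)
D(K)*s(-2, 6) = (4*(25 + 4/29)/29)*(6*(-2)) = ((4/29)*(729/29))*(-12) = (2916/841)*(-12) = -34992/841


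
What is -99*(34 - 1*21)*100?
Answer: -128700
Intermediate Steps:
-99*(34 - 1*21)*100 = -99*(34 - 21)*100 = -99*13*100 = -1287*100 = -128700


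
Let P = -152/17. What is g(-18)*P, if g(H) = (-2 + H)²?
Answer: -60800/17 ≈ -3576.5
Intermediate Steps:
P = -152/17 (P = -152*1/17 = -152/17 ≈ -8.9412)
g(-18)*P = (-2 - 18)²*(-152/17) = (-20)²*(-152/17) = 400*(-152/17) = -60800/17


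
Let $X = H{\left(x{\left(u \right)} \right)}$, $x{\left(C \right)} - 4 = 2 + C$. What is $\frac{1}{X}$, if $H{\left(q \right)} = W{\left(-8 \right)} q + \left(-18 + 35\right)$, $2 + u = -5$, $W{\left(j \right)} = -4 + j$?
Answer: $\frac{1}{29} \approx 0.034483$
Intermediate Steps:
$u = -7$ ($u = -2 - 5 = -7$)
$x{\left(C \right)} = 6 + C$ ($x{\left(C \right)} = 4 + \left(2 + C\right) = 6 + C$)
$H{\left(q \right)} = 17 - 12 q$ ($H{\left(q \right)} = \left(-4 - 8\right) q + \left(-18 + 35\right) = - 12 q + 17 = 17 - 12 q$)
$X = 29$ ($X = 17 - 12 \left(6 - 7\right) = 17 - -12 = 17 + 12 = 29$)
$\frac{1}{X} = \frac{1}{29}$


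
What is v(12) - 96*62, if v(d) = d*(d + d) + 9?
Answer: -5655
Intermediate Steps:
v(d) = 9 + 2*d² (v(d) = d*(2*d) + 9 = 2*d² + 9 = 9 + 2*d²)
v(12) - 96*62 = (9 + 2*12²) - 96*62 = (9 + 2*144) - 5952 = (9 + 288) - 5952 = 297 - 5952 = -5655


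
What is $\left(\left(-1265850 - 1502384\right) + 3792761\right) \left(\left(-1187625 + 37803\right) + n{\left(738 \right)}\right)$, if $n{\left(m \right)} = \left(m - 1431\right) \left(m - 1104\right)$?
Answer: $-918164704968$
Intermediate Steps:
$n{\left(m \right)} = \left(-1431 + m\right) \left(-1104 + m\right)$
$\left(\left(-1265850 - 1502384\right) + 3792761\right) \left(\left(-1187625 + 37803\right) + n{\left(738 \right)}\right) = \left(\left(-1265850 - 1502384\right) + 3792761\right) \left(\left(-1187625 + 37803\right) + \left(1579824 + 738^{2} - 1870830\right)\right) = \left(\left(-1265850 - 1502384\right) + 3792761\right) \left(-1149822 + \left(1579824 + 544644 - 1870830\right)\right) = \left(-2768234 + 3792761\right) \left(-1149822 + 253638\right) = 1024527 \left(-896184\right) = -918164704968$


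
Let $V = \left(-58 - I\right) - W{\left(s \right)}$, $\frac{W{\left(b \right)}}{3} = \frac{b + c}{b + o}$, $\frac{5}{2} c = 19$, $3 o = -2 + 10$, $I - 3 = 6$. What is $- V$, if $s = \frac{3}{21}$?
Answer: $\frac{22204}{295} \approx 75.268$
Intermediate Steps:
$I = 9$ ($I = 3 + 6 = 9$)
$o = \frac{8}{3}$ ($o = \frac{-2 + 10}{3} = \frac{1}{3} \cdot 8 = \frac{8}{3} \approx 2.6667$)
$c = \frac{38}{5}$ ($c = \frac{2}{5} \cdot 19 = \frac{38}{5} \approx 7.6$)
$s = \frac{1}{7}$ ($s = 3 \cdot \frac{1}{21} = \frac{1}{7} \approx 0.14286$)
$W{\left(b \right)} = \frac{3 \left(\frac{38}{5} + b\right)}{\frac{8}{3} + b}$ ($W{\left(b \right)} = 3 \frac{b + \frac{38}{5}}{b + \frac{8}{3}} = 3 \frac{\frac{38}{5} + b}{\frac{8}{3} + b} = \frac{3 \left(\frac{38}{5} + b\right)}{\frac{8}{3} + b}$)
$V = - \frac{22204}{295}$ ($V = \left(-58 - 9\right) - \frac{9 \left(38 + 5 \cdot \frac{1}{7}\right)}{5 \left(8 + 3 \cdot \frac{1}{7}\right)} = \left(-58 - 9\right) - \frac{9 \left(38 + \frac{5}{7}\right)}{5 \left(8 + \frac{3}{7}\right)} = -67 - \frac{9}{5} \frac{1}{\frac{59}{7}} \cdot \frac{271}{7} = -67 - \frac{9}{5} \cdot \frac{7}{59} \cdot \frac{271}{7} = -67 - \frac{2439}{295} = - \frac{22204}{295} \approx -75.268$)
$- V = \left(-1\right) \left(- \frac{22204}{295}\right) = \frac{22204}{295}$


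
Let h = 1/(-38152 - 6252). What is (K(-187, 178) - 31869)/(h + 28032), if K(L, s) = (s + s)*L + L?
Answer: -4379477712/1244732927 ≈ -3.5184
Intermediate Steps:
h = -1/44404 (h = 1/(-44404) = -1/44404 ≈ -2.2520e-5)
K(L, s) = L + 2*L*s (K(L, s) = (2*s)*L + L = 2*L*s + L = L + 2*L*s)
(K(-187, 178) - 31869)/(h + 28032) = (-187*(1 + 2*178) - 31869)/(-1/44404 + 28032) = (-187*(1 + 356) - 31869)/(1244732927/44404) = (-187*357 - 31869)*(44404/1244732927) = (-66759 - 31869)*(44404/1244732927) = -98628*44404/1244732927 = -4379477712/1244732927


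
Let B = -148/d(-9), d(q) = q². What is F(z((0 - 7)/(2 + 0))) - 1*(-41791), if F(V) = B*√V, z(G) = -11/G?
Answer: 41791 - 148*√154/567 ≈ 41788.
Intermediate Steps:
B = -148/81 (B = -148/((-9)²) = -148/81 ≈ -1.8272)
F(V) = -148*√V/81
F(z((0 - 7)/(2 + 0))) - 1*(-41791) = -148*√11*√(-(2 + 0)/(0 - 7))/81 - 1*(-41791) = -148*√154/7/81 + 41791 = -148*√154/567 + 41791 = 41791 - 148*√154/567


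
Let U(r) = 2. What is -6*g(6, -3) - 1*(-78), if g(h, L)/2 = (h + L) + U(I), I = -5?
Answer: 18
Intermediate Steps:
g(h, L) = 4 + 2*L + 2*h (g(h, L) = 2*((h + L) + 2) = 2*((L + h) + 2) = 2*(2 + L + h) = 4 + 2*L + 2*h)
-6*g(6, -3) - 1*(-78) = -6*(4 + 2*(-3) + 2*6) - 1*(-78) = -6*(4 - 6 + 12) + 78 = -6*10 + 78 = -60 + 78 = 18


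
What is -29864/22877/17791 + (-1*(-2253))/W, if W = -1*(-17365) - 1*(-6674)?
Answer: 305421234725/3261328717191 ≈ 0.093649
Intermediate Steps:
W = 24039 (W = 17365 + 6674 = 24039)
-29864/22877/17791 + (-1*(-2253))/W = -29864/22877/17791 - 1*(-2253)/24039 = -29864*1/22877*(1/17791) + 2253*(1/24039) = -29864/22877*1/17791 + 751/8013 = -29864/407004707 + 751/8013 = 305421234725/3261328717191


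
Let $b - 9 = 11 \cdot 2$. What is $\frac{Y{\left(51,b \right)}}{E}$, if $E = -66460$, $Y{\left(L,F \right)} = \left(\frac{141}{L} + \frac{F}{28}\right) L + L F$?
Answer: $- \frac{49797}{1860880} \approx -0.02676$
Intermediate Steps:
$b = 31$ ($b = 9 + 11 \cdot 2 = 9 + 22 = 31$)
$Y{\left(L,F \right)} = F L + L \left(\frac{141}{L} + \frac{F}{28}\right)$ ($Y{\left(L,F \right)} = \left(\frac{141}{L} + F \frac{1}{28}\right) L + F L = \left(\frac{141}{L} + \frac{F}{28}\right) L + F L = L \left(\frac{141}{L} + \frac{F}{28}\right) + F L = F L + L \left(\frac{141}{L} + \frac{F}{28}\right)$)
$\frac{Y{\left(51,b \right)}}{E} = \frac{141 + \frac{29}{28} \cdot 31 \cdot 51}{-66460} = \left(141 + \frac{45849}{28}\right) \left(- \frac{1}{66460}\right) = \frac{49797}{28} \left(- \frac{1}{66460}\right) = - \frac{49797}{1860880}$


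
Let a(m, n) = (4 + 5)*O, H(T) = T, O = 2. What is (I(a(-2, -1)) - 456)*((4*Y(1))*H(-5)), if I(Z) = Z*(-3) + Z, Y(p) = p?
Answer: 9840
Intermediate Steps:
a(m, n) = 18 (a(m, n) = (4 + 5)*2 = 9*2 = 18)
I(Z) = -2*Z (I(Z) = -3*Z + Z = -2*Z)
(I(a(-2, -1)) - 456)*((4*Y(1))*H(-5)) = (-2*18 - 456)*((4*1)*(-5)) = (-36 - 456)*(4*(-5)) = -492*(-20) = 9840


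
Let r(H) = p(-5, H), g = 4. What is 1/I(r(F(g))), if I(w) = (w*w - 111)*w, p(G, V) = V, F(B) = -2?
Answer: 1/214 ≈ 0.0046729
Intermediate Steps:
r(H) = H
I(w) = w*(-111 + w²) (I(w) = (w² - 111)*w = (-111 + w²)*w = w*(-111 + w²))
1/I(r(F(g))) = 1/(-2*(-111 + (-2)²)) = 1/(-2*(-111 + 4)) = 1/(-2*(-107)) = 1/214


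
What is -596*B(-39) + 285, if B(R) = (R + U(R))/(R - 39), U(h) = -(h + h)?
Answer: 583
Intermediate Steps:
U(h) = -2*h
B(R) = -R/(-39 + R) (B(R) = (R - 2*R)/(R - 39) = (-R)/(-39 + R) = -R/(-39 + R))
-596*B(-39) + 285 = -(-596)*(-39)/(-39 - 39) + 285 = -(-596)*(-39)/(-78) + 285 = -(-596)*(-39)*(-1)/78 + 285 = -596*(-½) + 285 = 298 + 285 = 583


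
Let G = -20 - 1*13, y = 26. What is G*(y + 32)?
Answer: -1914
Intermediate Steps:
G = -33 (G = -20 - 13 = -33)
G*(y + 32) = -33*(26 + 32) = -33*58 = -1914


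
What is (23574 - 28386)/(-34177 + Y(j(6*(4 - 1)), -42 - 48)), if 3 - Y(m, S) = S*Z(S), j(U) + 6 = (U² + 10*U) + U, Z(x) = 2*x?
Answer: 2406/25187 ≈ 0.095526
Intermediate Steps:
j(U) = -6 + U² + 11*U (j(U) = -6 + ((U² + 10*U) + U) = -6 + (U² + 11*U) = -6 + U² + 11*U)
Y(m, S) = 3 - 2*S² (Y(m, S) = 3 - S*2*S = 3 - 2*S²)
(23574 - 28386)/(-34177 + Y(j(6*(4 - 1)), -42 - 48)) = (23574 - 28386)/(-34177 + (3 - 2*(-42 - 48)²)) = -4812/(-34177 + (3 - 2*(-90)²)) = -4812/(-34177 + (3 - 2*8100)) = -4812/(-34177 + (3 - 16200)) = -4812/(-34177 - 16197) = -4812/(-50374) = -4812*(-1/50374) = 2406/25187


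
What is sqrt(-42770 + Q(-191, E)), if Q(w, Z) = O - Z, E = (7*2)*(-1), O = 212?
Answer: 4*I*sqrt(2659) ≈ 206.26*I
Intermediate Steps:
E = -14 (E = 14*(-1) = -14)
Q(w, Z) = 212 - Z
sqrt(-42770 + Q(-191, E)) = sqrt(-42770 + (212 - 1*(-14))) = sqrt(-42770 + (212 + 14)) = sqrt(-42770 + 226) = sqrt(-42544) = 4*I*sqrt(2659)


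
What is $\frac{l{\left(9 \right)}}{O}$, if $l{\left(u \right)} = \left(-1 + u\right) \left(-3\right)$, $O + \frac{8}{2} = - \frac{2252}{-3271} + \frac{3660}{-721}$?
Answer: $\frac{14150346}{4945433} \approx 2.8613$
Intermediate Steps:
$O = - \frac{19781732}{2358391}$ ($O = -4 + \left(- \frac{2252}{-3271} + \frac{3660}{-721}\right) = -4 + \left(\left(-2252\right) \left(- \frac{1}{3271}\right) + 3660 \left(- \frac{1}{721}\right)\right) = -4 + \left(\frac{2252}{3271} - \frac{3660}{721}\right) = -4 - \frac{10348168}{2358391} = - \frac{19781732}{2358391} \approx -8.3878$)
$l{\left(u \right)} = 3 - 3 u$
$\frac{l{\left(9 \right)}}{O} = \frac{3 - 27}{- \frac{19781732}{2358391}} = \left(3 - 27\right) \left(- \frac{2358391}{19781732}\right) = \left(-24\right) \left(- \frac{2358391}{19781732}\right) = \frac{14150346}{4945433}$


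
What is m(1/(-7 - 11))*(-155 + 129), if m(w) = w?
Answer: 13/9 ≈ 1.4444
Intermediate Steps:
m(1/(-7 - 11))*(-155 + 129) = (-155 + 129)/(-7 - 11) = -26/(-18) = -1/18*(-26) = 13/9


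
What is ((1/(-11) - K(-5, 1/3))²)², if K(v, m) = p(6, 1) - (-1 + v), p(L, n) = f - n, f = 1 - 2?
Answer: 4100625/14641 ≈ 280.08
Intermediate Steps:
f = -1
p(L, n) = -1 - n
K(v, m) = -1 - v (K(v, m) = (-1 - 1*1) - (-1 + v) = (-1 - 1) + (1 - v) = -2 + (1 - v) = -1 - v)
((1/(-11) - K(-5, 1/3))²)² = ((1/(-11) - (-1 - 1*(-5)))²)² = ((-1/11 - (-1 + 5))²)² = ((-1/11 - 1*4)²)² = ((-1/11 - 4)²)² = ((-45/11)²)² = (2025/121)² = 4100625/14641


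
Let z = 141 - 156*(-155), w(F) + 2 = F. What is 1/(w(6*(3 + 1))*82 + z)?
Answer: 1/26125 ≈ 3.8278e-5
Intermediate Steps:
w(F) = -2 + F
z = 24321 (z = 141 + 24180 = 24321)
1/(w(6*(3 + 1))*82 + z) = 1/((-2 + 6*(3 + 1))*82 + 24321) = 1/((-2 + 6*4)*82 + 24321) = 1/((-2 + 24)*82 + 24321) = 1/(22*82 + 24321) = 1/(1804 + 24321) = 1/26125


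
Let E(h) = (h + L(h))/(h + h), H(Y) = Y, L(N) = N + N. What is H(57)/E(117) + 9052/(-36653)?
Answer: 1383762/36653 ≈ 37.753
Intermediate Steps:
L(N) = 2*N
E(h) = 3/2 (E(h) = (h + 2*h)/(h + h) = (3*h)/((2*h)) = (3*h)*(1/(2*h)) = 3/2)
H(57)/E(117) + 9052/(-36653) = 57/(3/2) + 9052/(-36653) = 57*(⅔) + 9052*(-1/36653) = 38 - 9052/36653 = 1383762/36653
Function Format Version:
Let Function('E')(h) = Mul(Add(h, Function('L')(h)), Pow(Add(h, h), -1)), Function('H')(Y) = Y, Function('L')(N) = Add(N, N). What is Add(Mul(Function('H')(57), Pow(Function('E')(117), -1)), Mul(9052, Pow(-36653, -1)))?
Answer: Rational(1383762, 36653) ≈ 37.753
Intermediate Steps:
Function('L')(N) = Mul(2, N)
Function('E')(h) = Rational(3, 2) (Function('E')(h) = Mul(Add(h, Mul(2, h)), Pow(Add(h, h), -1)) = Mul(Mul(3, h), Pow(Mul(2, h), -1)) = Mul(Mul(3, h), Mul(Rational(1, 2), Pow(h, -1))) = Rational(3, 2))
Add(Mul(Function('H')(57), Pow(Function('E')(117), -1)), Mul(9052, Pow(-36653, -1))) = Add(Mul(57, Pow(Rational(3, 2), -1)), Mul(9052, Pow(-36653, -1))) = Add(Mul(57, Rational(2, 3)), Mul(9052, Rational(-1, 36653))) = Add(38, Rational(-9052, 36653)) = Rational(1383762, 36653)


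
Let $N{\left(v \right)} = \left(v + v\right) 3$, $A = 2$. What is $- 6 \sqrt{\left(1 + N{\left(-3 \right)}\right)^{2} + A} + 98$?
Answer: $98 - 6 \sqrt{291} \approx -4.3523$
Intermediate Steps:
$N{\left(v \right)} = 6 v$ ($N{\left(v \right)} = 2 v 3 = 6 v$)
$- 6 \sqrt{\left(1 + N{\left(-3 \right)}\right)^{2} + A} + 98 = - 6 \sqrt{\left(1 + 6 \left(-3\right)\right)^{2} + 2} + 98 = - 6 \sqrt{\left(1 - 18\right)^{2} + 2} + 98 = - 6 \sqrt{\left(-17\right)^{2} + 2} + 98 = - 6 \sqrt{289 + 2} + 98 = - 6 \sqrt{291} + 98 = 98 - 6 \sqrt{291}$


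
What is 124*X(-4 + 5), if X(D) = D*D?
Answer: 124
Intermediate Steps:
X(D) = D²
124*X(-4 + 5) = 124*(-4 + 5)² = 124*1² = 124*1 = 124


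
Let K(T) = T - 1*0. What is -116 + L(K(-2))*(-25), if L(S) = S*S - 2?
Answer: -166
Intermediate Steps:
K(T) = T (K(T) = T + 0 = T)
L(S) = -2 + S² (L(S) = S² - 2 = -2 + S²)
-116 + L(K(-2))*(-25) = -116 + (-2 + (-2)²)*(-25) = -116 + (-2 + 4)*(-25) = -116 + 2*(-25) = -116 - 50 = -166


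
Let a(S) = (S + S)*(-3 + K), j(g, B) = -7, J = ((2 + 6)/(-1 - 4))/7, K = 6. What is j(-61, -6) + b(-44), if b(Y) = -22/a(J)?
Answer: 217/24 ≈ 9.0417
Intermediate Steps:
J = -8/35 (J = (8/(-5))*(⅐) = (8*(-⅕))*(⅐) = -8/5*⅐ = -8/35 ≈ -0.22857)
a(S) = 6*S (a(S) = (S + S)*(-3 + 6) = (2*S)*3 = 6*S)
b(Y) = 385/24 (b(Y) = -22/(6*(-8/35)) = -22/(-48/35) = -22*(-35/48) = 385/24)
j(-61, -6) + b(-44) = -7 + 385/24 = 217/24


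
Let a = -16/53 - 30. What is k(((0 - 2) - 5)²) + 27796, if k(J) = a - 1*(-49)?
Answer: 1474179/53 ≈ 27815.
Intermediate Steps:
a = -1606/53 (a = -16*1/53 - 30 = -16/53 - 30 = -1606/53 ≈ -30.302)
k(J) = 991/53 (k(J) = -1606/53 - 1*(-49) = -1606/53 + 49 = 991/53)
k(((0 - 2) - 5)²) + 27796 = 991/53 + 27796 = 1474179/53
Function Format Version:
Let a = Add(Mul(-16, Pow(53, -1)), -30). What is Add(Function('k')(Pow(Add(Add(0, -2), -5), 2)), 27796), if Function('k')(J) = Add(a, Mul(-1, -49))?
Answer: Rational(1474179, 53) ≈ 27815.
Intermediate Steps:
a = Rational(-1606, 53) (a = Add(Mul(-16, Rational(1, 53)), -30) = Add(Rational(-16, 53), -30) = Rational(-1606, 53) ≈ -30.302)
Function('k')(J) = Rational(991, 53) (Function('k')(J) = Add(Rational(-1606, 53), Mul(-1, -49)) = Add(Rational(-1606, 53), 49) = Rational(991, 53))
Add(Function('k')(Pow(Add(Add(0, -2), -5), 2)), 27796) = Add(Rational(991, 53), 27796) = Rational(1474179, 53)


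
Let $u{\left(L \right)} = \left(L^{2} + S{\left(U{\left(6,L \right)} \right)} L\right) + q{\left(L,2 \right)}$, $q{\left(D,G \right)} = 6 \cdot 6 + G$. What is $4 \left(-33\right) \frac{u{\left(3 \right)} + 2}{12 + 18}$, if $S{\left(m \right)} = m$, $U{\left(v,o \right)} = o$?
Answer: $- \frac{1276}{5} \approx -255.2$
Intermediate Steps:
$q{\left(D,G \right)} = 36 + G$
$u{\left(L \right)} = 38 + 2 L^{2}$ ($u{\left(L \right)} = \left(L^{2} + L L\right) + \left(36 + 2\right) = \left(L^{2} + L^{2}\right) + 38 = 2 L^{2} + 38 = 38 + 2 L^{2}$)
$4 \left(-33\right) \frac{u{\left(3 \right)} + 2}{12 + 18} = 4 \left(-33\right) \frac{\left(38 + 2 \cdot 3^{2}\right) + 2}{12 + 18} = - 132 \frac{\left(38 + 2 \cdot 9\right) + 2}{30} = - 132 \left(\left(38 + 18\right) + 2\right) \frac{1}{30} = - 132 \left(56 + 2\right) \frac{1}{30} = - 132 \cdot 58 \cdot \frac{1}{30} = \left(-132\right) \frac{29}{15} = - \frac{1276}{5}$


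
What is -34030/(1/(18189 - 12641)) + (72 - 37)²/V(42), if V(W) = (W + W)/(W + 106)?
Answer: -566388845/3 ≈ -1.8880e+8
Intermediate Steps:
V(W) = 2*W/(106 + W) (V(W) = (2*W)/(106 + W) = 2*W/(106 + W))
-34030/(1/(18189 - 12641)) + (72 - 37)²/V(42) = -34030/(1/(18189 - 12641)) + (72 - 37)²/((2*42/(106 + 42))) = -34030/(1/5548) + 35²/((2*42/148)) = -34030/1/5548 + 1225/((2*42*(1/148))) = -34030*5548 + 1225/(21/37) = -188798440 + 1225*(37/21) = -188798440 + 6475/3 = -566388845/3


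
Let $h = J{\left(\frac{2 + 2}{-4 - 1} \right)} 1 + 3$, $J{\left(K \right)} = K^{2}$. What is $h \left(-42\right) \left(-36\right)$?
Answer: $\frac{137592}{25} \approx 5503.7$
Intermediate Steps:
$h = \frac{91}{25}$ ($h = \left(\frac{2 + 2}{-4 - 1}\right)^{2} \cdot 1 + 3 = \left(\frac{4}{-5}\right)^{2} \cdot 1 + 3 = \left(4 \left(- \frac{1}{5}\right)\right)^{2} \cdot 1 + 3 = \left(- \frac{4}{5}\right)^{2} \cdot 1 + 3 = \frac{16}{25} \cdot 1 + 3 = \frac{16}{25} + 3 = \frac{91}{25} \approx 3.64$)
$h \left(-42\right) \left(-36\right) = \frac{91}{25} \left(-42\right) \left(-36\right) = \left(- \frac{3822}{25}\right) \left(-36\right) = \frac{137592}{25}$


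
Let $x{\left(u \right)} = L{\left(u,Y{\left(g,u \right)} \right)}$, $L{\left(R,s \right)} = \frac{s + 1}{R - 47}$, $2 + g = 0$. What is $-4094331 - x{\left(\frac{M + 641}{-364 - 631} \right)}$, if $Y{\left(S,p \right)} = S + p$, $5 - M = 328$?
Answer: $- \frac{192773387786}{47083} \approx -4.0943 \cdot 10^{6}$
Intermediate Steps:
$g = -2$ ($g = -2 + 0 = -2$)
$M = -323$ ($M = 5 - 328 = -323$)
$L{\left(R,s \right)} = \frac{1 + s}{-47 + R}$
$x{\left(u \right)} = \frac{-1 + u}{-47 + u}$ ($x{\left(u \right)} = \frac{1 + \left(-2 + u\right)}{-47 + u} = \frac{-1 + u}{-47 + u}$)
$-4094331 - x{\left(\frac{M + 641}{-364 - 631} \right)} = -4094331 - \frac{-1 + \frac{-323 + 641}{-364 - 631}}{-47 + \frac{-323 + 641}{-364 - 631}} = -4094331 - \frac{-1 + \frac{318}{-995}}{-47 + \frac{318}{-995}} = -4094331 - \frac{-1 + 318 \left(- \frac{1}{995}\right)}{-47 + 318 \left(- \frac{1}{995}\right)} = -4094331 - \frac{-1 - \frac{318}{995}}{-47 - \frac{318}{995}} = -4094331 - \frac{1}{- \frac{47083}{995}} \left(- \frac{1313}{995}\right) = -4094331 - \left(- \frac{995}{47083}\right) \left(- \frac{1313}{995}\right) = -4094331 - \frac{1313}{47083} = - \frac{192773387786}{47083}$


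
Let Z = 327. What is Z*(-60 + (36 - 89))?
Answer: -36951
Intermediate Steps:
Z*(-60 + (36 - 89)) = 327*(-60 + (36 - 89)) = 327*(-60 - 53) = 327*(-113) = -36951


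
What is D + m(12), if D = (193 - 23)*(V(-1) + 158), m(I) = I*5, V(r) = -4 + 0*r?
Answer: 26240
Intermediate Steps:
V(r) = -4 (V(r) = -4 + 0 = -4)
m(I) = 5*I
D = 26180 (D = (193 - 23)*(-4 + 158) = 170*154 = 26180)
D + m(12) = 26180 + 5*12 = 26180 + 60 = 26240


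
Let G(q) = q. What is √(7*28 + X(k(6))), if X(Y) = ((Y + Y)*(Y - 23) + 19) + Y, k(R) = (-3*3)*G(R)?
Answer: 7*√173 ≈ 92.071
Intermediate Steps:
k(R) = -9*R (k(R) = (-3*3)*R = -9*R)
X(Y) = 19 + Y + 2*Y*(-23 + Y) (X(Y) = ((2*Y)*(-23 + Y) + 19) + Y = (2*Y*(-23 + Y) + 19) + Y = (19 + 2*Y*(-23 + Y)) + Y = 19 + Y + 2*Y*(-23 + Y))
√(7*28 + X(k(6))) = √(7*28 + (19 - (-405)*6 + 2*(-9*6)²)) = √(196 + (19 - 45*(-54) + 2*(-54)²)) = √(196 + (19 + 2430 + 2*2916)) = √(196 + (19 + 2430 + 5832)) = √(196 + 8281) = √8477 = 7*√173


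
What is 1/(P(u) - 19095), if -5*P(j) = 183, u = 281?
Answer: -5/95658 ≈ -5.2270e-5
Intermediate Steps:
P(j) = -183/5 (P(j) = -⅕*183 = -183/5)
1/(P(u) - 19095) = 1/(-183/5 - 19095) = 1/(-95658/5) = -5/95658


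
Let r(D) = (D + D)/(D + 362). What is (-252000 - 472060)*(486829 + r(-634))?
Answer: -5992445279335/17 ≈ -3.5250e+11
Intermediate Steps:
r(D) = 2*D/(362 + D) (r(D) = (2*D)/(362 + D) = 2*D/(362 + D))
(-252000 - 472060)*(486829 + r(-634)) = (-252000 - 472060)*(486829 + 2*(-634)/(362 - 634)) = -724060*(486829 + 2*(-634)/(-272)) = -724060*(486829 + 2*(-634)*(-1/272)) = -724060*(486829 + 317/68) = -724060*33104689/68 = -5992445279335/17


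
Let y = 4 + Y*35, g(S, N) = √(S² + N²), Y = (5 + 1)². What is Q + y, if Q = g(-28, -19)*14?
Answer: 1264 + 14*√1145 ≈ 1737.7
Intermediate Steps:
Y = 36 (Y = 6² = 36)
g(S, N) = √(N² + S²)
y = 1264 (y = 4 + 36*35 = 4 + 1260 = 1264)
Q = 14*√1145 (Q = √((-19)² + (-28)²)*14 = √(361 + 784)*14 = √1145*14 = 14*√1145 ≈ 473.73)
Q + y = 14*√1145 + 1264 = 1264 + 14*√1145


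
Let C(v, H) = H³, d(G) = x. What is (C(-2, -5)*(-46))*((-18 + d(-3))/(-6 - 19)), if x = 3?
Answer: 3450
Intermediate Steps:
d(G) = 3
(C(-2, -5)*(-46))*((-18 + d(-3))/(-6 - 19)) = ((-5)³*(-46))*((-18 + 3)/(-6 - 19)) = (-125*(-46))*(-15/(-25)) = 5750*(-15*(-1/25)) = 5750*(⅗) = 3450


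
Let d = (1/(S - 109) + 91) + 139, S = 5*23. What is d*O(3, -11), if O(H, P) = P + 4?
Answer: -9667/6 ≈ -1611.2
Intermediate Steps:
S = 115
O(H, P) = 4 + P
d = 1381/6 (d = (1/(115 - 109) + 91) + 139 = (1/6 + 91) + 139 = 547/6 + 139 = 1381/6 ≈ 230.17)
d*O(3, -11) = 1381*(4 - 11)/6 = (1381/6)*(-7) = -9667/6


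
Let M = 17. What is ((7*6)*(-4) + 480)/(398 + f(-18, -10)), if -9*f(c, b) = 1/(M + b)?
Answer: 19656/25073 ≈ 0.78395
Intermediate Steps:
f(c, b) = -1/(9*(17 + b))
((7*6)*(-4) + 480)/(398 + f(-18, -10)) = ((7*6)*(-4) + 480)/(398 - 1/(153 + 9*(-10))) = (42*(-4) + 480)/(398 - 1/(153 - 90)) = (-168 + 480)/(398 - 1/63) = 312/(398 - 1*1/63) = 312/(398 - 1/63) = 312/(25073/63) = 312*(63/25073) = 19656/25073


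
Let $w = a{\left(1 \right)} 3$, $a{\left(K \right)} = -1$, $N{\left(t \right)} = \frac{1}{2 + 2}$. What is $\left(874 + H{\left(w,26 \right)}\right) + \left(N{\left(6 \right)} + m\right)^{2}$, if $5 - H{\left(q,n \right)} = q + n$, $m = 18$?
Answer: $\frac{19025}{16} \approx 1189.1$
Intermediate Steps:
$N{\left(t \right)} = \frac{1}{4}$
$w = -3$ ($w = \left(-1\right) 3 = -3$)
$H{\left(q,n \right)} = 5 - n - q$ ($H{\left(q,n \right)} = 5 - \left(q + n\right) = 5 - \left(n + q\right) = 5 - n - q$)
$\left(874 + H{\left(w,26 \right)}\right) + \left(N{\left(6 \right)} + m\right)^{2} = \left(874 - 18\right) + \left(\frac{1}{4} + 18\right)^{2} = \left(874 + \left(5 - 26 + 3\right)\right) + \left(\frac{73}{4}\right)^{2} = \left(874 - 18\right) + \frac{5329}{16} = 856 + \frac{5329}{16} = \frac{19025}{16}$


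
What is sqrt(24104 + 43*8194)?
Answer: sqrt(376446) ≈ 613.55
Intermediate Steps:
sqrt(24104 + 43*8194) = sqrt(24104 + 352342) = sqrt(376446)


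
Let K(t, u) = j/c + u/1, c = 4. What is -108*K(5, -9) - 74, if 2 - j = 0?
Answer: 844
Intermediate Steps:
j = 2 (j = 2 - 1*0 = 2 + 0 = 2)
K(t, u) = ½ + u (K(t, u) = 2/4 + u/1 = 2*(¼) + u*1 = ½ + u)
-108*K(5, -9) - 74 = -108*(½ - 9) - 74 = -108*(-17/2) - 74 = 918 - 74 = 844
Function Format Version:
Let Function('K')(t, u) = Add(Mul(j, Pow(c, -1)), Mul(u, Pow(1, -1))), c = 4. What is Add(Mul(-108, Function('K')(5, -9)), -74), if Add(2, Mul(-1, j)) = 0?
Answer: 844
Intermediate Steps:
j = 2 (j = Add(2, Mul(-1, 0)) = Add(2, 0) = 2)
Function('K')(t, u) = Add(Rational(1, 2), u) (Function('K')(t, u) = Add(Mul(2, Pow(4, -1)), Mul(u, Pow(1, -1))) = Add(Mul(2, Rational(1, 4)), Mul(u, 1)) = Add(Rational(1, 2), u))
Add(Mul(-108, Function('K')(5, -9)), -74) = Add(Mul(-108, Add(Rational(1, 2), -9)), -74) = Add(Mul(-108, Rational(-17, 2)), -74) = Add(918, -74) = 844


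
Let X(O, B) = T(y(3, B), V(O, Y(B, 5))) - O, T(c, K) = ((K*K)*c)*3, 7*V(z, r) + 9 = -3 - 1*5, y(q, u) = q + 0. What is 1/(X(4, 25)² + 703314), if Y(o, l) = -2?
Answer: 2401/1694440939 ≈ 1.4170e-6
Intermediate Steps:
y(q, u) = q
V(z, r) = -17/7 (V(z, r) = -9/7 + (-3 - 1*5)/7 = -9/7 + (-3 - 5)/7 = -9/7 + (⅐)*(-8) = -9/7 - 8/7 = -17/7)
T(c, K) = 3*c*K² (T(c, K) = (K²*c)*3 = (c*K²)*3 = 3*c*K²)
X(O, B) = 2601/49 - O (X(O, B) = 3*3*(-17/7)² - O = 3*3*(289/49) - O = 2601/49 - O)
1/(X(4, 25)² + 703314) = 1/((2601/49 - 1*4)² + 703314) = 1/((2601/49 - 4)² + 703314) = 1/((2405/49)² + 703314) = 1/(5784025/2401 + 703314) = 1/(1694440939/2401) = 2401/1694440939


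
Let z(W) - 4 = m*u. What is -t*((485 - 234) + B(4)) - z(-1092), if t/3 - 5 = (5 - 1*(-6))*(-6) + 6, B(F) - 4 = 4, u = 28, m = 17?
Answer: 42255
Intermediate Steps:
B(F) = 8 (B(F) = 4 + 4 = 8)
t = -165 (t = 15 + 3*((5 - 1*(-6))*(-6) + 6) = 15 + 3*((5 + 6)*(-6) + 6) = 15 + 3*(11*(-6) + 6) = 15 + 3*(-66 + 6) = 15 + 3*(-60) = 15 - 180 = -165)
z(W) = 480 (z(W) = 4 + 17*28 = 4 + 476 = 480)
-t*((485 - 234) + B(4)) - z(-1092) = -(-165)*((485 - 234) + 8) - 1*480 = -(-165)*(251 + 8) - 480 = -(-165)*259 - 480 = -1*(-42735) - 480 = 42735 - 480 = 42255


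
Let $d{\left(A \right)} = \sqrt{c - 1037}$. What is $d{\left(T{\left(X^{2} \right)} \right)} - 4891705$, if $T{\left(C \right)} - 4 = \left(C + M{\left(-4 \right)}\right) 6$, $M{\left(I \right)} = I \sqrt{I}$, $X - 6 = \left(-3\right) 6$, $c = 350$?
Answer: $-4891705 + i \sqrt{687} \approx -4.8917 \cdot 10^{6} + 26.211 i$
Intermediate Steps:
$X = -12$ ($X = 6 - 18 = -12$)
$M{\left(I \right)} = I^{\frac{3}{2}}$
$T{\left(C \right)} = 4 - 48 i + 6 C$ ($T{\left(C \right)} = 4 + \left(C + \left(-4\right)^{\frac{3}{2}}\right) 6 = 4 + \left(C - 8 i\right) 6 = 4 + \left(- 48 i + 6 C\right) = 4 - 48 i + 6 C$)
$d{\left(A \right)} = i \sqrt{687}$ ($d{\left(A \right)} = \sqrt{350 - 1037} = \sqrt{-687} = i \sqrt{687}$)
$d{\left(T{\left(X^{2} \right)} \right)} - 4891705 = i \sqrt{687} - 4891705 = -4891705 + i \sqrt{687}$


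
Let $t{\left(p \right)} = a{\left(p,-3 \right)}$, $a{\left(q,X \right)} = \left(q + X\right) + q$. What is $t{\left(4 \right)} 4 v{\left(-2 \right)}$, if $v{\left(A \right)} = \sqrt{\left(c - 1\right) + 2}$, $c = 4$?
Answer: $20 \sqrt{5} \approx 44.721$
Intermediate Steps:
$a{\left(q,X \right)} = X + 2 q$ ($a{\left(q,X \right)} = \left(X + q\right) + q = X + 2 q$)
$v{\left(A \right)} = \sqrt{5}$ ($v{\left(A \right)} = \sqrt{\left(4 - 1\right) + 2} = \sqrt{3 + 2} = \sqrt{5}$)
$t{\left(p \right)} = -3 + 2 p$
$t{\left(4 \right)} 4 v{\left(-2 \right)} = \left(-3 + 2 \cdot 4\right) 4 \sqrt{5} = \left(-3 + 8\right) 4 \sqrt{5} = 5 \cdot 4 \sqrt{5} = 20 \sqrt{5}$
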